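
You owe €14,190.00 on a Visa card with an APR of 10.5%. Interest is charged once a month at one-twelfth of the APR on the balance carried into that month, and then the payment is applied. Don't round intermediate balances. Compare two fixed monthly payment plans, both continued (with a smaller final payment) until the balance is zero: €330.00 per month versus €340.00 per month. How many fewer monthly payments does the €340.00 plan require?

Monthly rate r = 10.5%/12 = 0.875% = 0.00875.
At €330.00/mo: n = ⌈−ln(1 − rB₀/P)/ln(1+r)⌉ = 55 payments (last €59.33); total interest = total paid − €14,190.00 = €3,689.33.
At €340.00/mo: 53 payments (last €54.79); total interest €3,544.79.
Payments saved = 55 − 53 = 2.

2 fewer payments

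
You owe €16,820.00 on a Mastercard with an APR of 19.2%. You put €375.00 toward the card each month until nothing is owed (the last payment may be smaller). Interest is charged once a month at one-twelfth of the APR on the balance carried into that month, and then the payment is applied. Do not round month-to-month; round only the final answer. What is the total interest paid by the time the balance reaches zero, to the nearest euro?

Monthly rate r = 19.2%/12 = 1.6% = 0.016.
Payoff takes n = ⌈−ln(1 − rB₀/P)/ln(1+r)⌉ = ⌈79.669⌉ = 80 payments; the last is €251.67.
Total paid = 79·€375.00 + €251.67 = €29,876.67.
Total interest = total paid − principal = €29,876.67 − €16,820.00 = €13,056.67.

€13,057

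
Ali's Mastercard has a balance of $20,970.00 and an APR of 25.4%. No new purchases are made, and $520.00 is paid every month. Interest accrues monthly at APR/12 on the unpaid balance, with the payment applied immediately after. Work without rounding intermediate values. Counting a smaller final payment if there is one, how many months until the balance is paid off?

92 payments

Monthly rate r = 25.4%/12 = 2.11667% = 0.0211667.
Recurrence: B ← B·(1+r) − $520.00.
Month 1: interest $443.87; balance after payment $20,893.87.
Month 2: interest $442.25; balance after payment $20,816.12.
Closed form: n = −ln(1 − rB₀/P)/ln(1+r) = −ln(0.14641)/ln(1.02117) ≈ 91.728, so the balance reaches zero during payment 92.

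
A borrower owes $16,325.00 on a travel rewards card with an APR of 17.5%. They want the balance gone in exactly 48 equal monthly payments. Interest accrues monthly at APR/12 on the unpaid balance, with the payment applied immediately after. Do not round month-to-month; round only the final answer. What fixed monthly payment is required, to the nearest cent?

Monthly rate r = 17.5%/12 = 1.45833% = 0.0145833.
Level-payment amortization: P = B₀·r / (1 − (1+r)^(−n)) = 16325.00·0.0145833 / (1 − 1.01458^(−48)).
Denominator 1 − (1+r)^(−48) = 0.500898063.
P = 238.073 / 0.500898063 ≈ 475.29.

$475.29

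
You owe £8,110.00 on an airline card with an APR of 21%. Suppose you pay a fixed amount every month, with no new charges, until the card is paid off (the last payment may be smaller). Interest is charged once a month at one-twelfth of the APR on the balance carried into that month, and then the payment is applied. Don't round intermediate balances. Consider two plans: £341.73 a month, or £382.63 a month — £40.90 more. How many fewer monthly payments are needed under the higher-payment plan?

4 fewer payments

Monthly rate r = 21%/12 = 1.75% = 0.0175.
At £341.73/mo: n = ⌈−ln(1 − rB₀/P)/ln(1+r)⌉ = 31 payments (last £319.68); total interest = total paid − £8,110.00 = £2,461.58.
At £382.63/mo: 27 payments (last £274.86); total interest £2,113.24.
Payments saved = 31 − 27 = 4.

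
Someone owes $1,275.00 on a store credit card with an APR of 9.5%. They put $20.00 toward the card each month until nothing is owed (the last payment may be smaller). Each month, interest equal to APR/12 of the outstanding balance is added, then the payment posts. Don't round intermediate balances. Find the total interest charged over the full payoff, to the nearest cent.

$506.93

Monthly rate r = 9.5%/12 = 0.791667% = 0.00791667.
Payoff takes n = ⌈−ln(1 − rB₀/P)/ln(1+r)⌉ = ⌈89.096⌉ = 90 payments; the last is $1.93.
Total paid = 89·$20.00 + $1.93 = $1,781.93.
Total interest = total paid − principal = $1,781.93 − $1,275.00 = $506.93.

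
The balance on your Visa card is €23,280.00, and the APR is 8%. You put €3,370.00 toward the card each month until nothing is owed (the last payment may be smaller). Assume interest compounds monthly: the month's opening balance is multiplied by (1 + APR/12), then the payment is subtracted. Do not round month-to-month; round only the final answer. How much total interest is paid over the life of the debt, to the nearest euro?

Monthly rate r = 8%/12 = 0.666667% = 0.00666667.
Payoff takes n = ⌈−ln(1 − rB₀/P)/ln(1+r)⌉ = ⌈7.096⌉ = 8 payments; the last is €323.44.
Total paid = 7·€3,370.00 + €323.44 = €23,913.44.
Total interest = total paid − principal = €23,913.44 − €23,280.00 = €633.44.

€633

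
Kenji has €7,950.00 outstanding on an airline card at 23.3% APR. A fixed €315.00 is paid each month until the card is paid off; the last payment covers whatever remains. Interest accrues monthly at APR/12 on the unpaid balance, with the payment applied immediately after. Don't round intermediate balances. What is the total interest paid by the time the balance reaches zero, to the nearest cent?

€3,080.83

Monthly rate r = 23.3%/12 = 1.94167% = 0.0194167.
Payoff takes n = ⌈−ln(1 − rB₀/P)/ln(1+r)⌉ = ⌈35.018⌉ = 36 payments; the last is €5.83.
Total paid = 35·€315.00 + €5.83 = €11,030.83.
Total interest = total paid − principal = €11,030.83 − €7,950.00 = €3,080.83.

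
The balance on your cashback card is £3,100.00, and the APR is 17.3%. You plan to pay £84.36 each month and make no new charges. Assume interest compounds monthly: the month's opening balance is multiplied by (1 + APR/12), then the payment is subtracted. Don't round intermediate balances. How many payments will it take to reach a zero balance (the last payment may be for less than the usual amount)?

Monthly rate r = 17.3%/12 = 1.44167% = 0.0144167.
Recurrence: B ← B·(1+r) − £84.36.
Month 1: interest £44.69; balance after payment £3,060.33.
Month 2: interest £44.12; balance after payment £3,020.09.
Closed form: n = −ln(1 − rB₀/P)/ln(1+r) = −ln(0.47023)/ln(1.01442) ≈ 52.714, so the balance reaches zero during payment 53.

53 payments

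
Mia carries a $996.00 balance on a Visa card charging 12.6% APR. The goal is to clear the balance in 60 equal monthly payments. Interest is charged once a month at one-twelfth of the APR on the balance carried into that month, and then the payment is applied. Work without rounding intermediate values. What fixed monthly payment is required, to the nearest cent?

$22.46

Monthly rate r = 12.6%/12 = 1.05% = 0.0105.
Level-payment amortization: P = B₀·r / (1 − (1+r)^(−n)) = 996.00·0.0105 / (1 − 1.0105^(−60)).
Denominator 1 − (1+r)^(−60) = 0.46565601.
P = 10.458 / 0.46565601 ≈ 22.46.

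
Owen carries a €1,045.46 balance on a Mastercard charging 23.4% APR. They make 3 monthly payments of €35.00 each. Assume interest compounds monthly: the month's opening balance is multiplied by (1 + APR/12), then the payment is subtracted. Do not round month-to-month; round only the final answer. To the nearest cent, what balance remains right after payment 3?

Monthly rate r = 23.4%/12 = 1.95% = 0.0195.
Each month: B ← B·(1+r) − €35.00.
Month 1: interest €20.39; balance after payment €1,030.85.
Month 2: interest €20.10; balance after payment €1,015.95.
Month 3: interest €19.81; balance after payment €1,000.76.

€1,000.76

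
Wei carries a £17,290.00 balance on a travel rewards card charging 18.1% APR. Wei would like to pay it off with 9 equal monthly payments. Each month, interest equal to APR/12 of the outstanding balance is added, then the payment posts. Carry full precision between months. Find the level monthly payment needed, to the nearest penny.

£2,068.89

Monthly rate r = 18.1%/12 = 1.50833% = 0.0150833.
Level-payment amortization: P = B₀·r / (1 − (1+r)^(−n)) = 17290.00·0.0150833 / (1 − 1.01508^(−9)).
Denominator 1 − (1+r)^(−9) = 0.126053745.
P = 260.791 / 0.126053745 ≈ 2068.89.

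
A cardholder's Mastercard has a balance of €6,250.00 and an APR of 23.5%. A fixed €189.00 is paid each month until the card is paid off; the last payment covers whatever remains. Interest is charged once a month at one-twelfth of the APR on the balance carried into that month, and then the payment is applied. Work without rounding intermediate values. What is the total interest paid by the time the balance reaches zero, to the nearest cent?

Monthly rate r = 23.5%/12 = 1.95833% = 0.0195833.
Payoff takes n = ⌈−ln(1 − rB₀/P)/ln(1+r)⌉ = ⌈53.778⌉ = 54 payments; the last is €147.42.
Total paid = 53·€189.00 + €147.42 = €10,164.42.
Total interest = total paid − principal = €10,164.42 − €6,250.00 = €3,914.42.

€3,914.42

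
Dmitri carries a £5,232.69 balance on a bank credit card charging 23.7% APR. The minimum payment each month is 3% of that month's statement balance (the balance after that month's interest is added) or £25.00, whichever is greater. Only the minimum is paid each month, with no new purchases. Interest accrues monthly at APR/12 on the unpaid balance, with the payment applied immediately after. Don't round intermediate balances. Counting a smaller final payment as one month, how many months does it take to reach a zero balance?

224 months

Monthly rate r = 23.7%/12 = 1.975% = 0.01975.
While 3% of the post-interest balance exceeds £25.00, each month B ← (B·(1+r))·(1 − 0.03), i.e. B shrinks by the factor (1+r)·0.97 = 0.98916.
This holds for months 1–171. Entering month 172 the balance is £811.18; 3% of the post-interest balance is now below £25.00, so the flat £25.00 minimum applies from here.
From month 172 a fixed £25.00 at rate r clears £811.18 in 53 more payments. Total: 171 + 53 = 224 months.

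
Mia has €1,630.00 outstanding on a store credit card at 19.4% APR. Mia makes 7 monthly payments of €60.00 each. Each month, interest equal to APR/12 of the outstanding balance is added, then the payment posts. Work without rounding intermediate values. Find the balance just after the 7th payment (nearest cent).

Monthly rate r = 19.4%/12 = 1.61667% = 0.0161667.
Each month: B ← B·(1+r) − €60.00.
Month 1: interest €26.35; balance after payment €1,596.35.
Month 2: interest €25.81; balance after payment €1,562.16.
Month 3: interest €25.25; balance after payment €1,527.41.
Month 4: interest €24.69; balance after payment €1,492.11.
Month 5: interest €24.12; balance after payment €1,456.23.
Month 6: interest €23.54; balance after payment €1,419.77.
Month 7: interest €22.95; balance after payment €1,382.73.

€1,382.73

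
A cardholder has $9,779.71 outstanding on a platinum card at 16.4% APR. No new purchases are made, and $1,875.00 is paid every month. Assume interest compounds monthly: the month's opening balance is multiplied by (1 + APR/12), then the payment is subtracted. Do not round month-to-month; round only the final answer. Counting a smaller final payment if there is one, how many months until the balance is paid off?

Monthly rate r = 16.4%/12 = 1.36667% = 0.0136667.
Recurrence: B ← B·(1+r) − $1,875.00.
Month 1: interest $133.66; balance after payment $8,038.37.
Month 2: interest $109.86; balance after payment $6,273.22.
Month 3: interest $85.73; balance after payment $4,483.96.
Month 4: interest $61.28; balance after payment $2,670.24.
Month 5: interest $36.49; balance after payment $831.73.
Month 6: interest $11.37; balance after payment $0.00.

6 months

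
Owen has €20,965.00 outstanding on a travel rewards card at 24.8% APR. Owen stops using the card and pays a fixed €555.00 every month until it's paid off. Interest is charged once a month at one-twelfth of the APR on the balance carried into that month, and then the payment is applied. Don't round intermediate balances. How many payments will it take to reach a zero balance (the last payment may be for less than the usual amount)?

Monthly rate r = 24.8%/12 = 2.06667% = 0.0206667.
Recurrence: B ← B·(1+r) − €555.00.
Month 1: interest €433.28; balance after payment €20,843.28.
Month 2: interest €430.76; balance after payment €20,719.04.
Closed form: n = −ln(1 − rB₀/P)/ln(1+r) = −ln(0.21932)/ln(1.02067) ≈ 74.170, so the balance reaches zero during payment 75.

75 payments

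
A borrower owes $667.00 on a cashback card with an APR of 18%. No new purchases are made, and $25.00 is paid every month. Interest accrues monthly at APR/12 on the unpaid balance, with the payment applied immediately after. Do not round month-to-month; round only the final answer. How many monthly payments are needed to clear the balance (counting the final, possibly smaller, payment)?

35 months

Monthly rate r = 18%/12 = 1.5% = 0.015.
Recurrence: B ← B·(1+r) − $25.00.
Month 1: interest $10.00; balance after payment $652.00.
Month 2: interest $9.78; balance after payment $636.79.
Closed form: n = −ln(1 − rB₀/P)/ln(1+r) = −ln(0.5998)/ln(1.015) ≈ 34.332, so the balance reaches zero during payment 35.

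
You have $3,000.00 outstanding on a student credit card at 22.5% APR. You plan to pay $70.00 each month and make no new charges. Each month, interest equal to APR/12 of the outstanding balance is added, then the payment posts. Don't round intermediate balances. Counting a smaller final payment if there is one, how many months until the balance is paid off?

Monthly rate r = 22.5%/12 = 1.875% = 0.01875.
Recurrence: B ← B·(1+r) − $70.00.
Month 1: interest $56.25; balance after payment $2,986.25.
Month 2: interest $55.99; balance after payment $2,972.24.
Closed form: n = −ln(1 − rB₀/P)/ln(1+r) = −ln(0.19643)/ln(1.01875) ≈ 87.609, so the balance reaches zero during payment 88.

88 payments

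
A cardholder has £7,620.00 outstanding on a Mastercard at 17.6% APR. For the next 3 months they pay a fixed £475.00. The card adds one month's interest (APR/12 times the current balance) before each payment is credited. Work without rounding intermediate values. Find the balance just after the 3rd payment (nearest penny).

£6,514.22

Monthly rate r = 17.6%/12 = 1.46667% = 0.0146667.
Each month: B ← B·(1+r) − £475.00.
Month 1: interest £111.76; balance after payment £7,256.76.
Month 2: interest £106.43; balance after payment £6,888.19.
Month 3: interest £101.03; balance after payment £6,514.22.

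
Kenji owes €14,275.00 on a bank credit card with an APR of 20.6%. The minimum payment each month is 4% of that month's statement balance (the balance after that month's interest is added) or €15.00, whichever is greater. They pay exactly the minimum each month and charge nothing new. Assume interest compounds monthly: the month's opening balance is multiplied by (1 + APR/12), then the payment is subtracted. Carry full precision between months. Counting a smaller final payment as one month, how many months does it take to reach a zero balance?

Monthly rate r = 20.6%/12 = 1.71667% = 0.0171667.
While 4% of the post-interest balance exceeds €15.00, each month B ← (B·(1+r))·(1 − 0.04), i.e. B shrinks by the factor (1+r)·0.96 = 0.97648.
This holds for months 1–154. Entering month 155 the balance is €365.37; 4% of the post-interest balance is now below €15.00, so the flat €15.00 minimum applies from here.
From month 155 a fixed €15.00 at rate r clears €365.37 in 32 more payments. Total: 154 + 32 = 186 months.

186 months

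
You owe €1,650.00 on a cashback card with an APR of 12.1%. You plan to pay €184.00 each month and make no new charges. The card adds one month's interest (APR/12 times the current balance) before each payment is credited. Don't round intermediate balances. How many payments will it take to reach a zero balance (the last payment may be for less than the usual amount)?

10 months

Monthly rate r = 12.1%/12 = 1.00833% = 0.0100833.
Recurrence: B ← B·(1+r) − €184.00.
Month 1: interest €16.64; balance after payment €1,482.64.
Month 2: interest €14.95; balance after payment €1,313.59.
Closed form: n = −ln(1 − rB₀/P)/ln(1+r) = −ln(0.90958)/ln(1.01008) ≈ 9.446, so the balance reaches zero during payment 10.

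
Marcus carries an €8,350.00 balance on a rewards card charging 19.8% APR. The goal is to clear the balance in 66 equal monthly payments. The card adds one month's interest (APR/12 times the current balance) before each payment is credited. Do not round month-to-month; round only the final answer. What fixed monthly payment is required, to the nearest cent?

Monthly rate r = 19.8%/12 = 1.65% = 0.0165.
Level-payment amortization: P = B₀·r / (1 − (1+r)^(−n)) = 8350.00·0.0165 / (1 − 1.0165^(−66)).
Denominator 1 − (1+r)^(−66) = 0.660442972.
P = 137.775 / 0.660442972 ≈ 208.61.

€208.61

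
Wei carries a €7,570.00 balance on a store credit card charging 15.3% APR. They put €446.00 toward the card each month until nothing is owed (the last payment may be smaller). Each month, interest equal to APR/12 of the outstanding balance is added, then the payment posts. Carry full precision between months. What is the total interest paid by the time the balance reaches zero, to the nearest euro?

Monthly rate r = 15.3%/12 = 1.275% = 0.01275.
Payoff takes n = ⌈−ln(1 − rB₀/P)/ln(1+r)⌉ = ⌈19.248⌉ = 20 payments; the last is €111.30.
Total paid = 19·€446.00 + €111.30 = €8,585.30.
Total interest = total paid − principal = €8,585.30 − €7,570.00 = €1,015.30.

€1,015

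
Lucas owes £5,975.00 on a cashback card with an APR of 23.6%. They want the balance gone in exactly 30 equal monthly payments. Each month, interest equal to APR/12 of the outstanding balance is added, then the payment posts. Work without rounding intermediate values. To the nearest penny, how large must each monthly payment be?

Monthly rate r = 23.6%/12 = 1.96667% = 0.0196667.
Level-payment amortization: P = B₀·r / (1 − (1+r)^(−n)) = 5975.00·0.0196667 / (1 − 1.01967^(−30)).
Denominator 1 − (1+r)^(−30) = 0.442489139.
P = 117.508 / 0.442489139 ≈ 265.56.

£265.56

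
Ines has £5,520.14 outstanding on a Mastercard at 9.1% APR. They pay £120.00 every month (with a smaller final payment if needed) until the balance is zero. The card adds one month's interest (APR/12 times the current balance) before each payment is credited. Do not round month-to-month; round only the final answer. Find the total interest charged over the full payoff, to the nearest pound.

£1,294

Monthly rate r = 9.1%/12 = 0.758333% = 0.00758333.
Payoff takes n = ⌈−ln(1 − rB₀/P)/ln(1+r)⌉ = ⌈56.786⌉ = 57 payments; the last is £94.41.
Total paid = 56·£120.00 + £94.41 = £6,814.41.
Total interest = total paid − principal = £6,814.41 − £5,520.14 = £1,294.27.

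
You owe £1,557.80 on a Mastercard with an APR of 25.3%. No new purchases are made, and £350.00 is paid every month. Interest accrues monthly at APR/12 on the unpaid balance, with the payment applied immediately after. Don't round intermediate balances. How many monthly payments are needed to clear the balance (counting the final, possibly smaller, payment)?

5 payments

Monthly rate r = 25.3%/12 = 2.10833% = 0.0210833.
Recurrence: B ← B·(1+r) − £350.00.
Month 1: interest £32.84; balance after payment £1,240.64.
Month 2: interest £26.16; balance after payment £916.80.
Month 3: interest £19.33; balance after payment £586.13.
Month 4: interest £12.36; balance after payment £248.49.
Month 5: interest £5.24; balance after payment £0.00.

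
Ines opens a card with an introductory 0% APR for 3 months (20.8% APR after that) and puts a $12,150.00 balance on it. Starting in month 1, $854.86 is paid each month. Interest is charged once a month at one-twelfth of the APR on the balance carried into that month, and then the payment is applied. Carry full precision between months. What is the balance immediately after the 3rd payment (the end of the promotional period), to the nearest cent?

Promo months 1–3 at r₀ = 0%/12 = 0; months 4+ at r₁ = 20.8%/12 = 0.0173333.
After month 3 (no interest yet): B = $12,150.00 − 3·$854.86 = $9,585.42.

$9,585.42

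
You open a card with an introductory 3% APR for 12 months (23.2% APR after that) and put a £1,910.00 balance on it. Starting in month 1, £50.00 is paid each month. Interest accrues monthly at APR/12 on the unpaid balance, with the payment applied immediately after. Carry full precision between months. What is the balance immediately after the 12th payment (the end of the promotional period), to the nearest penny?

£1,359.78

Promo months 1–12 at r₀ = 3%/12 = 0.0025; months 13+ at r₁ = 23.2%/12 = 0.0193333.
After month 12: iterate B ← B·(1+r₀) − £50.00 for 12 months → £1,359.78.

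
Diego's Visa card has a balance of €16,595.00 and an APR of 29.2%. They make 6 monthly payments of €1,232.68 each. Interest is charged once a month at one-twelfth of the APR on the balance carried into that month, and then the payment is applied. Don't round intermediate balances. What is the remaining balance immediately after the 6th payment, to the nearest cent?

Monthly rate r = 29.2%/12 = 2.43333% = 0.0243333.
Each month: B ← B·(1+r) − €1,232.68.
Month 1: interest €403.81; balance after payment €15,766.13.
Month 2: interest €383.64; balance after payment €14,917.09.
Month 3: interest €362.98; balance after payment €14,047.40.
Month 4: interest €341.82; balance after payment €13,156.54.
Month 5: interest €320.14; balance after payment €12,244.00.
Month 6: interest €297.94; balance after payment €11,309.26.

€11,309.26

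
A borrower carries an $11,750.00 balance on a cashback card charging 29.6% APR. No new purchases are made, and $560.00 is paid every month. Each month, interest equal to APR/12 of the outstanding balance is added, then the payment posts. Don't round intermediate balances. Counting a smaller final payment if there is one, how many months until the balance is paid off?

Monthly rate r = 29.6%/12 = 2.46667% = 0.0246667.
Recurrence: B ← B·(1+r) − $560.00.
Month 1: interest $289.83; balance after payment $11,479.83.
Month 2: interest $283.17; balance after payment $11,203.00.
Closed form: n = −ln(1 − rB₀/P)/ln(1+r) = −ln(0.48244)/ln(1.02467) ≈ 29.913, so the balance reaches zero during payment 30.

30 months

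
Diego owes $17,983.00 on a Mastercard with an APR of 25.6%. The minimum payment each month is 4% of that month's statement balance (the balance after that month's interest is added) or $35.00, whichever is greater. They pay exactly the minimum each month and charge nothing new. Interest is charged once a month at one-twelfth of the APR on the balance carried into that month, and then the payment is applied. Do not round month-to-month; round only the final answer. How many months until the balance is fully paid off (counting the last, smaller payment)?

190 months

Monthly rate r = 25.6%/12 = 2.13333% = 0.0213333.
While 4% of the post-interest balance exceeds $35.00, each month B ← (B·(1+r))·(1 − 0.04), i.e. B shrinks by the factor (1+r)·0.96 = 0.98048.
This holds for months 1–155. Entering month 156 the balance is $846.97; 4% of the post-interest balance is now below $35.00, so the flat $35.00 minimum applies from here.
From month 156 a fixed $35.00 at rate r clears $846.97 in 35 more payments. Total: 155 + 35 = 190 months.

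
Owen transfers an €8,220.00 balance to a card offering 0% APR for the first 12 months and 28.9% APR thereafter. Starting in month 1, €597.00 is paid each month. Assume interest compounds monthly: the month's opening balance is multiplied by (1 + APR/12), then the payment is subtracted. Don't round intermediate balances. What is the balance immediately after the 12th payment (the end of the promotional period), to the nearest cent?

€1,056.00

Promo months 1–12 at r₀ = 0%/12 = 0; months 13+ at r₁ = 28.9%/12 = 0.0240833.
After month 12 (no interest yet): B = €8,220.00 − 12·€597.00 = €1,056.00.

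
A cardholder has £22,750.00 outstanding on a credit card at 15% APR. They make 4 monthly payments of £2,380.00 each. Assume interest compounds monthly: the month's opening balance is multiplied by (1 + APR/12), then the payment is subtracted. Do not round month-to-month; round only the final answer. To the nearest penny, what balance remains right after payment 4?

Monthly rate r = 15%/12 = 1.25% = 0.0125.
Each month: B ← B·(1+r) − £2,380.00.
Month 1: interest £284.38; balance after payment £20,654.38.
Month 2: interest £258.18; balance after payment £18,532.55.
Month 3: interest £231.66; balance after payment £16,384.21.
Month 4: interest £204.80; balance after payment £14,209.01.

£14,209.01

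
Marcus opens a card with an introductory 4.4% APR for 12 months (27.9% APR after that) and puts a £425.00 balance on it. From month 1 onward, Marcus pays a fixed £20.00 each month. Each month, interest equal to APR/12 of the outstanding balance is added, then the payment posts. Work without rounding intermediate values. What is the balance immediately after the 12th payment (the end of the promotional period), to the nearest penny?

£199.18

Promo months 1–12 at r₀ = 4.4%/12 = 0.00366667; months 13+ at r₁ = 27.9%/12 = 0.02325.
After month 12: iterate B ← B·(1+r₀) − £20.00 for 12 months → £199.18.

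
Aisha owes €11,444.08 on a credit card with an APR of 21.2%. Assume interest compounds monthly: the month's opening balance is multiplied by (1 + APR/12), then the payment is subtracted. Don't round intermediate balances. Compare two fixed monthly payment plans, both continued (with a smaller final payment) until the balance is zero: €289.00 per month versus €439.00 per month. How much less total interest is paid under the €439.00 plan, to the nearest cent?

€4,373.67

Monthly rate r = 21.2%/12 = 1.76667% = 0.0176667.
At €289.00/mo: n = ⌈−ln(1 − rB₀/P)/ln(1+r)⌉ = 69 payments (last €194.14); total interest = total paid − €11,444.08 = €8,402.06.
At €439.00/mo: 36 payments (last €107.47); total interest €4,028.39.
Interest saved = €8,402.06 − €4,028.39 = €4,373.67.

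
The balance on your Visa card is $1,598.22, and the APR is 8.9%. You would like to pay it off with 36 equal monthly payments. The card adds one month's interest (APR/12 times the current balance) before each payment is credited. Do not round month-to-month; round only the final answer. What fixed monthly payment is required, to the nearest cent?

Monthly rate r = 8.9%/12 = 0.741667% = 0.00741667.
Level-payment amortization: P = B₀·r / (1 − (1+r)^(−n)) = 1598.22·0.00741667 / (1 − 1.00742^(−36)).
Denominator 1 − (1+r)^(−36) = 0.233572172.
P = 11.8535 / 0.233572172 ≈ 50.75.

$50.75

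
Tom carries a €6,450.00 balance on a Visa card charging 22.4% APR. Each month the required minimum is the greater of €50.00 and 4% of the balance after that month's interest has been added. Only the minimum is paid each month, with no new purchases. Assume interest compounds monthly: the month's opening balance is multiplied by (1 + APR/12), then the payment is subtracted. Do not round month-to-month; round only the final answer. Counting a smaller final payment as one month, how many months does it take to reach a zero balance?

Monthly rate r = 22.4%/12 = 1.86667% = 0.0186667.
While 4% of the post-interest balance exceeds €50.00, each month B ← (B·(1+r))·(1 − 0.04), i.e. B shrinks by the factor (1+r)·0.96 = 0.97792.
This holds for months 1–75. Entering month 76 the balance is €1,208.67; 4% of the post-interest balance is now below €50.00, so the flat €50.00 minimum applies from here.
From month 76 a fixed €50.00 at rate r clears €1,208.67 in 33 more payments. Total: 75 + 33 = 108 months.

108 months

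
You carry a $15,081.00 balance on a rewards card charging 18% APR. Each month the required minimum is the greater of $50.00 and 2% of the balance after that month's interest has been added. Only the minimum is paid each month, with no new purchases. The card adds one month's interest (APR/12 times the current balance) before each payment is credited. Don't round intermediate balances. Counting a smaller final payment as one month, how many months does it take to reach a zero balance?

Monthly rate r = 18%/12 = 1.5% = 0.015.
While 2% of the post-interest balance exceeds $50.00, each month B ← (B·(1+r))·(1 − 0.02), i.e. B shrinks by the factor (1+r)·0.98 = 0.9947.
This holds for months 1–341. Entering month 342 the balance is $2,462.87; 2% of the post-interest balance is now below $50.00, so the flat $50.00 minimum applies from here.
From month 342 a fixed $50.00 at rate r clears $2,462.87 in 91 more payments. Total: 341 + 91 = 432 months.

432 months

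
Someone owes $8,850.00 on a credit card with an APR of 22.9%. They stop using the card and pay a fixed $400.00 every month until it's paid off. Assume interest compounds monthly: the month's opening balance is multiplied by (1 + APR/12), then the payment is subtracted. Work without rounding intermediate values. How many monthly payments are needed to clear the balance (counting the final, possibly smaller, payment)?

30 months

Monthly rate r = 22.9%/12 = 1.90833% = 0.0190833.
Recurrence: B ← B·(1+r) − $400.00.
Month 1: interest $168.89; balance after payment $8,618.89.
Month 2: interest $164.48; balance after payment $8,383.36.
Closed form: n = −ln(1 − rB₀/P)/ln(1+r) = −ln(0.57778)/ln(1.01908) ≈ 29.019, so the balance reaches zero during payment 30.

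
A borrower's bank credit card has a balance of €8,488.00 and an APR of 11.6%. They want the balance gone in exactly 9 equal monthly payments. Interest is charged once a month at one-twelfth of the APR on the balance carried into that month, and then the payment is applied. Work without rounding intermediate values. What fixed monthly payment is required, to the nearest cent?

Monthly rate r = 11.6%/12 = 0.966667% = 0.00966667.
Level-payment amortization: P = B₀·r / (1 − (1+r)^(−n)) = 8488.00·0.00966667 / (1 − 1.00967^(−9)).
Denominator 1 − (1+r)^(−9) = 0.0829398278.
P = 82.0507 / 0.0829398278 ≈ 989.28.

€989.28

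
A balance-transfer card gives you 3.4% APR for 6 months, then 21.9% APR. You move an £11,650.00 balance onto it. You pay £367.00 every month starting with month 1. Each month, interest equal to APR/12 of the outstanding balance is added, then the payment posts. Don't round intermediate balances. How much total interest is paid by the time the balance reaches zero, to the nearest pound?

£3,782

Promo months 1–6 at r₀ = 3.4%/12 = 0.00283333; months 7+ at r₁ = 21.9%/12 = 0.01825.
After month 6: iterate B ← B·(1+r₀) − £367.00 for 6 months → £9,631.80.
Then at r₁ with £367.00/mo: n₂ = −ln(1 − r₁·B/P)/ln(1+r₁) ≈ 36.05 → 37 more payments.
Total paid = 42·£367.00 + £17.65 = £15,431.65; interest = £15,431.65 − £11,650.00 = £3,781.65.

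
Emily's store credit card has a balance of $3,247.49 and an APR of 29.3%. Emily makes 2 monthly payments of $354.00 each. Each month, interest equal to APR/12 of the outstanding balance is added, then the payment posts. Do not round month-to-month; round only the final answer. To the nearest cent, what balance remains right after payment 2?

Monthly rate r = 29.3%/12 = 2.44167% = 0.0244167.
Each month: B ← B·(1+r) − $354.00.
Month 1: interest $79.29; balance after payment $2,972.78.
Month 2: interest $72.59; balance after payment $2,691.37.

$2,691.37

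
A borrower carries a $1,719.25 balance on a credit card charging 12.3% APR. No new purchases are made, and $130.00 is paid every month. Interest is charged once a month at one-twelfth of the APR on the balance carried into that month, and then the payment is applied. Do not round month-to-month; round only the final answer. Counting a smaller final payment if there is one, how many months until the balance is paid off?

15 months

Monthly rate r = 12.3%/12 = 1.025% = 0.01025.
Recurrence: B ← B·(1+r) − $130.00.
Month 1: interest $17.62; balance after payment $1,606.87.
Month 2: interest $16.47; balance after payment $1,493.34.
Closed form: n = −ln(1 − rB₀/P)/ln(1+r) = −ln(0.86444)/ln(1.01025) ≈ 14.284, so the balance reaches zero during payment 15.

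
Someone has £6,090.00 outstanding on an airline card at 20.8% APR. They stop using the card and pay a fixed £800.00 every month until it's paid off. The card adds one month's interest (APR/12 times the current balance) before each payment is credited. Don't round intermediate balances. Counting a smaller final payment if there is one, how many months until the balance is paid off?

Monthly rate r = 20.8%/12 = 1.73333% = 0.0173333.
Recurrence: B ← B·(1+r) − £800.00.
Month 1: interest £105.56; balance after payment £5,395.56.
Month 2: interest £93.52; balance after payment £4,689.08.
Closed form: n = −ln(1 − rB₀/P)/ln(1+r) = −ln(0.86805)/ln(1.01733) ≈ 8.234, so the balance reaches zero during payment 9.

9 payments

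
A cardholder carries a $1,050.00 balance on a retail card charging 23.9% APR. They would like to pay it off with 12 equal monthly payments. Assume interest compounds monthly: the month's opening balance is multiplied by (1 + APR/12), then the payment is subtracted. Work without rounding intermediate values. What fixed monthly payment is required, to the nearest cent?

Monthly rate r = 23.9%/12 = 1.99167% = 0.0199167.
Level-payment amortization: P = B₀·r / (1 − (1+r)^(−n)) = 1050.00·0.0199167 / (1 − 1.01992^(−12)).
Denominator 1 − (1+r)^(−12) = 0.210733381.
P = 20.9125 / 0.210733381 ≈ 99.24.

$99.24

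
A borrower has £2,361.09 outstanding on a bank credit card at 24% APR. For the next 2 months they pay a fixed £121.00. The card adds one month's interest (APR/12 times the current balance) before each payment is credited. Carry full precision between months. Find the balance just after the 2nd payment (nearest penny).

£2,212.06

Monthly rate r = 24%/12 = 2% = 0.02.
Each month: B ← B·(1+r) − £121.00.
Month 1: interest £47.22; balance after payment £2,287.31.
Month 2: interest £45.75; balance after payment £2,212.06.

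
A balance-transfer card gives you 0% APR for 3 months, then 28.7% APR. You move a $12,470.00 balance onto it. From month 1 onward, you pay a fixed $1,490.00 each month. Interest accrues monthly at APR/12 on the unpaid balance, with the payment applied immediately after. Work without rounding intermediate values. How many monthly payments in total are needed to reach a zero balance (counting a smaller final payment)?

Promo months 1–3 at r₀ = 0%/12 = 0; months 4+ at r₁ = 28.7%/12 = 0.0239167.
After month 3 (no interest yet): B = $12,470.00 − 3·$1,490.00 = $8,000.00.
Then at r₁ with $1,490.00/mo: n₂ = −ln(1 − r₁·B/P)/ln(1+r₁) ≈ 5.81 → 6 more payments.

9 months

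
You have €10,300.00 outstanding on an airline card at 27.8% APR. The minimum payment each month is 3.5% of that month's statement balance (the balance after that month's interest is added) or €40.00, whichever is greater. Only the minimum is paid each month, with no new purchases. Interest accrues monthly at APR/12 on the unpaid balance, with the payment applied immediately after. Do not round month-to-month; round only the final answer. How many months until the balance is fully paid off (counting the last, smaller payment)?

Monthly rate r = 27.8%/12 = 2.31667% = 0.0231667.
While 3.5% of the post-interest balance exceeds €40.00, each month B ← (B·(1+r))·(1 − 0.035), i.e. B shrinks by the factor (1+r)·0.965 = 0.98736.
This holds for months 1–175. Entering month 176 the balance is €1,111.05; 3.5% of the post-interest balance is now below €40.00, so the flat €40.00 minimum applies from here.
From month 176 a fixed €40.00 at rate r clears €1,111.05 in 46 more payments. Total: 175 + 46 = 221 months.

221 months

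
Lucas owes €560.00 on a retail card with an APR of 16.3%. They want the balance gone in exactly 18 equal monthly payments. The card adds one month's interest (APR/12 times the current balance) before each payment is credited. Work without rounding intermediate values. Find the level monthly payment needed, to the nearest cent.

€35.28

Monthly rate r = 16.3%/12 = 1.35833% = 0.0135833.
Level-payment amortization: P = B₀·r / (1 − (1+r)^(−n)) = 560.00·0.0135833 / (1 − 1.01358^(−18)).
Denominator 1 − (1+r)^(−18) = 0.215614228.
P = 7.60667 / 0.215614228 ≈ 35.28.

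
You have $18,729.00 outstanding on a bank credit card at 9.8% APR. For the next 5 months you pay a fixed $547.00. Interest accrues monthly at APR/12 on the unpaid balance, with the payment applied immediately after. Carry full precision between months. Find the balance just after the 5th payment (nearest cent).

Monthly rate r = 9.8%/12 = 0.816667% = 0.00816667.
Each month: B ← B·(1+r) − $547.00.
Month 1: interest $152.95; balance after payment $18,334.95.
Month 2: interest $149.74; balance after payment $17,937.69.
Month 3: interest $146.49; balance after payment $17,537.18.
Month 4: interest $143.22; balance after payment $17,133.40.
Month 5: interest $139.92; balance after payment $16,726.32.

$16,726.32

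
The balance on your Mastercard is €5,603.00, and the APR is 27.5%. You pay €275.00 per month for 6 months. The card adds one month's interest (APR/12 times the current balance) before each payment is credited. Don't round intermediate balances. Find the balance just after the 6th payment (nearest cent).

€4,671.45

Monthly rate r = 27.5%/12 = 2.29167% = 0.0229167.
Each month: B ← B·(1+r) − €275.00.
Month 1: interest €128.40; balance after payment €5,456.40.
Month 2: interest €125.04; balance after payment €5,306.44.
Month 3: interest €121.61; balance after payment €5,153.05.
Month 4: interest €118.09; balance after payment €4,996.14.
Month 5: interest €114.49; balance after payment €4,835.64.
Month 6: interest €110.82; balance after payment €4,671.45.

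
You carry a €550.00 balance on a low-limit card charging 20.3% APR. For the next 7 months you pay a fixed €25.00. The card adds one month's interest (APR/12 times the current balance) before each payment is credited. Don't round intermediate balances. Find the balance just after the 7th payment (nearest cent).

Monthly rate r = 20.3%/12 = 1.69167% = 0.0169167.
Each month: B ← B·(1+r) − €25.00.
Month 1: interest €9.30; balance after payment €534.30.
Month 2: interest €9.04; balance after payment €518.34.
Month 3: interest €8.77; balance after payment €502.11.
Month 4: interest €8.49; balance after payment €485.61.
Month 5: interest €8.21; balance after payment €468.82.
Month 6: interest €7.93; balance after payment €451.75.
Month 7: interest €7.64; balance after payment €434.39.

€434.39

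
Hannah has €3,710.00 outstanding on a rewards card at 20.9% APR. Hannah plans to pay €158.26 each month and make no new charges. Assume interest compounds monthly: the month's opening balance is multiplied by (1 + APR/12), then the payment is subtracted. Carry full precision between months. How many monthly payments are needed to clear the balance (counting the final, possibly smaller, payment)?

Monthly rate r = 20.9%/12 = 1.74167% = 0.0174167.
Recurrence: B ← B·(1+r) − €158.26.
Month 1: interest €64.62; balance after payment €3,616.36.
Month 2: interest €62.98; balance after payment €3,521.08.
Closed form: n = −ln(1 − rB₀/P)/ln(1+r) = −ln(0.59171)/ln(1.01742) ≈ 30.390, so the balance reaches zero during payment 31.

31 months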